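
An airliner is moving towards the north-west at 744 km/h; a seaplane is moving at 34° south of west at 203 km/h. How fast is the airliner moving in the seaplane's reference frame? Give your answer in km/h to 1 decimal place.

732.9 km/h

Taking east as x and north as y: airliner velocity = (-526.087, 526.087) km/h; seaplane velocity = (-168.295, -113.516) km/h.
Velocity of airliner relative to seaplane = (-526.087, 526.087) − (-168.295, -113.516) = (-357.793, 639.604) km/h.
Magnitude = |(-357.793, 639.604)| = 732.877 km/h.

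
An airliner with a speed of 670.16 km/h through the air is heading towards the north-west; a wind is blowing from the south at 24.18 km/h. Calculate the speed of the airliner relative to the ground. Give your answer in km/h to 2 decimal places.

687.47 km/h

Taking east as x and north as y: velocity relative to the air = (-473.875, 473.875) km/h; the air relative to ground = (0.000, 24.180) km/h.
Velocity relative to ground = (-473.875, 473.875) + (0.000, 24.180) = (-473.875, 498.055) km/h.
Speed = |(-473.875, 498.055)| = 687.470 km/h.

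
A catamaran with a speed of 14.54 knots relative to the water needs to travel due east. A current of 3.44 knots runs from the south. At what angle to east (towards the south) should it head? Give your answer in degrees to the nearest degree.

The current pushes perpendicular to the desired track; the heading must have a component into the current equal to 3.44 knots: 14.54 sin θ = 3.44.
sin θ = 0.2366, so θ = 13.685°.

14°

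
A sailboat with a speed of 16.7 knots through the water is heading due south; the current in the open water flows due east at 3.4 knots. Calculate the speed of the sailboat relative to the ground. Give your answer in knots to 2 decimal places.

Taking east as x and north as y: velocity relative to the water = (0.000, -16.700) knots; the water relative to ground = (3.400, 0.000) knots.
Velocity relative to ground = (0.000, -16.700) + (3.400, 0.000) = (3.400, -16.700) knots.
Speed = |(3.400, -16.700)| = 17.043 knots.

17.04 knots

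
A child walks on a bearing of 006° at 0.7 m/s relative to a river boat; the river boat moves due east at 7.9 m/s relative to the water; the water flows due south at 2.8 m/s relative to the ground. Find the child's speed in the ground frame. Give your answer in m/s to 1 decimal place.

8.2 m/s

In east/north components (m/s): child relative to river boat = (0.073, 0.696); river boat relative to water = (7.900, 0.000); water relative to ground = (0.000, -2.800).
Sum = (7.973, -2.104) m/s.
Speed = |(7.973, -2.104)| = 8.246 m/s.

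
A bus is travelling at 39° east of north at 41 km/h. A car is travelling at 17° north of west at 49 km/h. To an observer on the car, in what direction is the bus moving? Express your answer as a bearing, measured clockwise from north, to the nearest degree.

076°

Taking east as x and north as y: bus velocity = (25.802, 31.863) km/h; car velocity = (-46.859, 14.326) km/h.
Velocity of bus relative to car = (25.802, 31.863) − (-46.859, 14.326) = (72.661, 17.537) km/h.
Bearing = atan2(72.66, 17.54) = 76.43° clockwise from north.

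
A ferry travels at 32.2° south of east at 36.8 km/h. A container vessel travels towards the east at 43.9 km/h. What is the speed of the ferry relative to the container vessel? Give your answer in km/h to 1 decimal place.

23.4 km/h

Taking east as x and north as y: ferry velocity = (31.140, -19.610) km/h; container vessel velocity = (43.900, 0.000) km/h.
Velocity of ferry relative to container vessel = (31.140, -19.610) − (43.900, 0.000) = (-12.760, -19.610) km/h.
Magnitude = |(-12.760, -19.610)| = 23.396 km/h.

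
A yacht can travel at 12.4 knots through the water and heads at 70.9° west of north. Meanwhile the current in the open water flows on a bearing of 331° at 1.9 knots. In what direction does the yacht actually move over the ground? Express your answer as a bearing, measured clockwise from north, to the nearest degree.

Taking east as x and north as y: velocity relative to the water = (-11.717, 4.058) knots; the water relative to ground = (-0.921, 1.662) knots.
Velocity relative to ground = (-11.717, 4.058) + (-0.921, 1.662) = (-12.639, 5.719) knots.
Bearing = atan2(-12.64, 5.72) = 294.35° clockwise from north.

294°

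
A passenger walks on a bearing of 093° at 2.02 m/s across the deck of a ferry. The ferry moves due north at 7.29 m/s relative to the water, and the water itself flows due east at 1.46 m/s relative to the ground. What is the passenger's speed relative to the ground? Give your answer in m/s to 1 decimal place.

8.0 m/s

In east/north components (m/s): passenger relative to ferry = (2.017, -0.106); ferry relative to water = (0.000, 7.290); water relative to ground = (1.460, 0.000).
Sum = (3.477, 7.184) m/s.
Speed = |(3.477, 7.184)| = 7.982 m/s.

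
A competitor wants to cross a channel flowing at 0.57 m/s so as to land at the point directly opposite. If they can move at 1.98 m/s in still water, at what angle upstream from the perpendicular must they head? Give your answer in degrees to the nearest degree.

To cancel the current, the upstream component of the competitor's velocity must equal the flow: 1.98 sin θ = 0.57.
sin θ = 0.57 / 1.98 = 0.2879.
θ = arcsin(0.2879) = 16.731°.

17°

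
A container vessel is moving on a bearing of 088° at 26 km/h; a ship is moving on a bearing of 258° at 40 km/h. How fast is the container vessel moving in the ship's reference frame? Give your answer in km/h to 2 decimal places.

65.76 km/h

Taking east as x and north as y: container vessel velocity = (25.984, 0.907) km/h; ship velocity = (-39.126, -8.316) km/h.
Velocity of container vessel relative to ship = (25.984, 0.907) − (-39.126, -8.316) = (65.110, 9.224) km/h.
Magnitude = |(65.110, 9.224)| = 65.760 km/h.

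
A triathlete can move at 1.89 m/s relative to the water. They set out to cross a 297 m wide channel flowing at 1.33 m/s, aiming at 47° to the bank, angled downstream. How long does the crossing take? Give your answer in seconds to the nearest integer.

215 s

The component of the triathlete's velocity perpendicular to the bank is 1.89 × sin 47° = 1.382 m/s.
The current is parallel to the bank, so it does not affect the crossing time.
Time = 297 / 1.382 = 214.866 s.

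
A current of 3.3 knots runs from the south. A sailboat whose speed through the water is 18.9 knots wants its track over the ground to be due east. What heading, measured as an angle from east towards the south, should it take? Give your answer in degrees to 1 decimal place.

The current pushes perpendicular to the desired track; the heading must have a component into the current equal to 3.3 knots: 18.9 sin θ = 3.3.
sin θ = 0.1746, so θ = 10.056°.

10.1°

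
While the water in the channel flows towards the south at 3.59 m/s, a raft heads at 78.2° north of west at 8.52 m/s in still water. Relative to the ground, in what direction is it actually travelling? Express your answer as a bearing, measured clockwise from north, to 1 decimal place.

Taking east as x and north as y: velocity relative to the water = (-1.742, 8.340) m/s; the water relative to ground = (0.000, -3.590) m/s.
Velocity relative to ground = (-1.742, 8.340) + (0.000, -3.590) = (-1.742, 4.750) m/s.
Bearing = atan2(-1.74, 4.75) = 339.86° clockwise from north.

339.9°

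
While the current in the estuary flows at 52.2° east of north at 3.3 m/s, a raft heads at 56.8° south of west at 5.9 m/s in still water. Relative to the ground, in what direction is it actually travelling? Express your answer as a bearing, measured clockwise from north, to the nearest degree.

Taking east as x and north as y: velocity relative to the water = (-3.231, -4.937) m/s; the water relative to ground = (2.608, 2.023) m/s.
Velocity relative to ground = (-3.231, -4.937) + (2.608, 2.023) = (-0.623, -2.914) m/s.
Bearing = atan2(-0.62, -2.91) = 192.07° clockwise from north.

192°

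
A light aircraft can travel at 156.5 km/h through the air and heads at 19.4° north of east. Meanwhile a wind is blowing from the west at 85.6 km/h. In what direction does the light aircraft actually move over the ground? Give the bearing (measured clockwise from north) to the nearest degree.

077°

Taking east as x and north as y: velocity relative to the air = (147.614, 51.983) km/h; the air relative to ground = (85.600, 0.000) km/h.
Velocity relative to ground = (147.614, 51.983) + (85.600, 0.000) = (233.214, 51.983) km/h.
Bearing = atan2(233.21, 51.98) = 77.43° clockwise from north.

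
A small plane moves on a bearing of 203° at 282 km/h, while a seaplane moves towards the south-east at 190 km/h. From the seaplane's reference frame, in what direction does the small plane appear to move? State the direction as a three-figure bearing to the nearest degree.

Taking east as x and north as y: small plane velocity = (-110.186, -259.582) km/h; seaplane velocity = (134.350, -134.350) km/h.
Velocity of small plane relative to seaplane = (-110.186, -259.582) − (134.350, -134.350) = (-244.536, -125.232) km/h.
Bearing = atan2(-244.54, -125.23) = 242.88° clockwise from north.

243°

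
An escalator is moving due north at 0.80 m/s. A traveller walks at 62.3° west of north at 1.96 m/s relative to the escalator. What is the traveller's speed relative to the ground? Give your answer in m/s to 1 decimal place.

2.4 m/s

Taking east as x and north as y: escalator velocity = (0.000, 0.800) m/s; traveller velocity relative to escalator = (-1.735, 0.911) m/s.
Velocity relative to ground = (0.000, 0.800) + (-1.735, 0.911) = (-1.735, 1.711) m/s.
Speed = |(-1.735, 1.711)| = 2.437 m/s.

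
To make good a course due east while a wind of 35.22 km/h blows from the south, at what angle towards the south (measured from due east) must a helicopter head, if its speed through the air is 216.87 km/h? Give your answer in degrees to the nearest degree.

The wind pushes perpendicular to the desired track; the heading must have a component into the wind equal to 35.22 km/h: 216.87 sin θ = 35.22.
sin θ = 0.1624, so θ = 9.346°.

9°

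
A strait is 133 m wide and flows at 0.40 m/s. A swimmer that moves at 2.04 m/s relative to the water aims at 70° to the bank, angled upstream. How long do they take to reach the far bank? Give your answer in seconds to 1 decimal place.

The component of the swimmer's velocity perpendicular to the bank is 2.04 × sin 70° = 1.917 m/s.
The current is parallel to the bank, so it does not affect the crossing time.
Time = 133 / 1.917 = 69.380 s.

69.4 s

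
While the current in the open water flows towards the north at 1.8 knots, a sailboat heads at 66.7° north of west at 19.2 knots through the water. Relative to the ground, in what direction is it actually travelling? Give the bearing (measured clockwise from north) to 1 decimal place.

338.7°

Taking east as x and north as y: velocity relative to the water = (-7.594, 17.634) knots; the water relative to ground = (0.000, 1.800) knots.
Velocity relative to ground = (-7.594, 17.634) + (0.000, 1.800) = (-7.594, 19.434) knots.
Bearing = atan2(-7.59, 19.43) = 338.66° clockwise from north.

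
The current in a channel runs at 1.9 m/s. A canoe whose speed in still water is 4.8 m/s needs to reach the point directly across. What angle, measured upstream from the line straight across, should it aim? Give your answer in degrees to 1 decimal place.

23.3°

To cancel the current, the upstream component of the canoe's velocity must equal the flow: 4.8 sin θ = 1.9.
sin θ = 1.9 / 4.8 = 0.3958.
θ = arcsin(0.3958) = 23.318°.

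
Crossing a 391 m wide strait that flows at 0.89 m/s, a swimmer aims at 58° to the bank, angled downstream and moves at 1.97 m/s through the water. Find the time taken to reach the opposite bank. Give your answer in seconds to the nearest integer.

The component of the swimmer's velocity perpendicular to the bank is 1.97 × sin 58° = 1.671 m/s.
The current is parallel to the bank, so it does not affect the crossing time.
Time = 391 / 1.671 = 234.040 s.

234 s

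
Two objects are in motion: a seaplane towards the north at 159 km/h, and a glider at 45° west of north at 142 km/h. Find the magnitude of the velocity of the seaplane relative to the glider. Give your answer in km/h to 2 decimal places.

Taking east as x and north as y: seaplane velocity = (0.000, 159.000) km/h; glider velocity = (-100.409, 100.409) km/h.
Velocity of seaplane relative to glider = (0.000, 159.000) − (-100.409, 100.409) = (100.409, 58.591) km/h.
Magnitude = |(100.409, 58.591)| = 116.254 km/h.

116.25 km/h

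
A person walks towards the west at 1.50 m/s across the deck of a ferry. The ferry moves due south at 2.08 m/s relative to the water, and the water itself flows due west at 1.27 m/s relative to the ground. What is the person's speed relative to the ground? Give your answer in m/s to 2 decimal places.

3.46 m/s

In east/north components (m/s): person relative to ferry = (-1.500, 0.000); ferry relative to water = (0.000, -2.080); water relative to ground = (-1.270, 0.000).
Sum = (-2.770, -2.080) m/s.
Speed = |(-2.770, -2.080)| = 3.464 m/s.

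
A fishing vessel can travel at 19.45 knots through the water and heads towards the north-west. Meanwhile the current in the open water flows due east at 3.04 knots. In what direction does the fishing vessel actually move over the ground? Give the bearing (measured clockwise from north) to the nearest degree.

Taking east as x and north as y: velocity relative to the water = (-13.753, 13.753) knots; the water relative to ground = (3.040, 0.000) knots.
Velocity relative to ground = (-13.753, 13.753) + (3.040, 0.000) = (-10.713, 13.753) knots.
Bearing = atan2(-10.71, 13.75) = 322.08° clockwise from north.

322°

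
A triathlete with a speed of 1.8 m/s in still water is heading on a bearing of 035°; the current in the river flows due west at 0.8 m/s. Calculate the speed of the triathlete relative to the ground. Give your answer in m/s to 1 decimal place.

Taking east as x and north as y: velocity relative to the water = (1.032, 1.474) m/s; the water relative to ground = (-0.800, 0.000) m/s.
Velocity relative to ground = (1.032, 1.474) + (-0.800, 0.000) = (0.232, 1.474) m/s.
Speed = |(0.232, 1.474)| = 1.493 m/s.

1.5 m/s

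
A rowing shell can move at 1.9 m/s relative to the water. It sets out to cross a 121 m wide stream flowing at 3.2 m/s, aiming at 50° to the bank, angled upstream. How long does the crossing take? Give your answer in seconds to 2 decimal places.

The component of the rowing shell's velocity perpendicular to the bank is 1.9 × sin 50° = 1.455 m/s.
Only the cross-stream component determines the crossing time; the current contributes nothing perpendicular to the bank.
Time = 121 / 1.455 = 83.134 s.

83.13 s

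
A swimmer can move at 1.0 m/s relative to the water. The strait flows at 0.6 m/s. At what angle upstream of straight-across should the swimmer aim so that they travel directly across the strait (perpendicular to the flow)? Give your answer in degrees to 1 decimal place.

To cancel the current, the upstream component of the swimmer's velocity must equal the flow: 1.0 sin θ = 0.6.
sin θ = 0.6 / 1.0 = 0.6000.
θ = arcsin(0.6000) = 36.870°.

36.9°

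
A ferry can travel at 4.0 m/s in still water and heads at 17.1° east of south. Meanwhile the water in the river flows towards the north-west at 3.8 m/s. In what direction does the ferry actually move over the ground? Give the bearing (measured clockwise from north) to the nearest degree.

233°

Taking east as x and north as y: velocity relative to the water = (1.176, -3.823) m/s; the water relative to ground = (-2.687, 2.687) m/s.
Velocity relative to ground = (1.176, -3.823) + (-2.687, 2.687) = (-1.511, -1.136) m/s.
Bearing = atan2(-1.51, -1.14) = 233.06° clockwise from north.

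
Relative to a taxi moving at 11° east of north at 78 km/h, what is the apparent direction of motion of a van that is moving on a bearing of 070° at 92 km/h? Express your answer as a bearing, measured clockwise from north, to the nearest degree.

Taking east as x and north as y: van velocity = (86.452, 31.466) km/h; taxi velocity = (14.883, 76.567) km/h.
Velocity of van relative to taxi = (86.452, 31.466) − (14.883, 76.567) = (71.569, -45.101) km/h.
Bearing = atan2(71.57, -45.10) = 122.22° clockwise from north.

122°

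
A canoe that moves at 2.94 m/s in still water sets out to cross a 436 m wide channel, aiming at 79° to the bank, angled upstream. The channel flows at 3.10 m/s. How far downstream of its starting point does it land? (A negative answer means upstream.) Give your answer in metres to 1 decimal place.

Perpendicular speed = 2.886 m/s; crossing time = 436 / 2.886 = 151.075 s.
Net downstream speed = 2.539 m/s.
Drift = 2.539 × 151.075 = 383.583 m (downstream).

383.6 m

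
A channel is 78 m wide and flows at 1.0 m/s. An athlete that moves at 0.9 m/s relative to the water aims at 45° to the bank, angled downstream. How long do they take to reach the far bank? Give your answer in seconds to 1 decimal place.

The component of the athlete's velocity perpendicular to the bank is 0.9 × sin 45° = 0.636 m/s.
The current is parallel to the bank, so it does not affect the crossing time.
Time = 78 / 0.636 = 122.565 s.

122.6 s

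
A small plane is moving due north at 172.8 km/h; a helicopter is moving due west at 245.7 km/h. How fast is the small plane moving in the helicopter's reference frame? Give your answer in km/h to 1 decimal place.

300.4 km/h

Taking east as x and north as y: small plane velocity = (0.000, 172.800) km/h; helicopter velocity = (-245.700, 0.000) km/h.
Velocity of small plane relative to helicopter = (0.000, 172.800) − (-245.700, 0.000) = (245.700, 172.800) km/h.
Magnitude = |(245.700, 172.800)| = 300.380 km/h.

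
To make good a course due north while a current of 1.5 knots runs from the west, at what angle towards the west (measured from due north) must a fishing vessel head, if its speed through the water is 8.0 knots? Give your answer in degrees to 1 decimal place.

The current pushes perpendicular to the desired track; the heading must have a component into the current equal to 1.5 knots: 8.0 sin θ = 1.5.
sin θ = 0.1875, so θ = 10.807°.

10.8°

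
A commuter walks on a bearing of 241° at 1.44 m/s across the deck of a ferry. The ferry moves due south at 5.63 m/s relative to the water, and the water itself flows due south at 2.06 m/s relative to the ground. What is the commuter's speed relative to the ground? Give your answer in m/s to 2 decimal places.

8.48 m/s

In east/north components (m/s): commuter relative to ferry = (-1.259, -0.698); ferry relative to water = (0.000, -5.630); water relative to ground = (0.000, -2.060).
Sum = (-1.259, -8.388) m/s.
Speed = |(-1.259, -8.388)| = 8.482 m/s.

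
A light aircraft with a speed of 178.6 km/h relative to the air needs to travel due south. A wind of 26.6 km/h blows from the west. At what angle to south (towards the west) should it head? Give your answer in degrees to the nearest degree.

The wind pushes perpendicular to the desired track; the heading must have a component into the wind equal to 26.6 km/h: 178.6 sin θ = 26.6.
sin θ = 0.1489, so θ = 8.565°.

9°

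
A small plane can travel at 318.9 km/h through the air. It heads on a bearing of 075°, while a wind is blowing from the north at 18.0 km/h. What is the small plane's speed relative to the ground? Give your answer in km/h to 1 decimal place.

Taking east as x and north as y: velocity relative to the air = (308.034, 82.537) km/h; the air relative to ground = (0.000, -18.000) km/h.
Velocity relative to ground = (308.034, 82.537) + (0.000, -18.000) = (308.034, 64.537) km/h.
Speed = |(308.034, 64.537)| = 314.722 km/h.

314.7 km/h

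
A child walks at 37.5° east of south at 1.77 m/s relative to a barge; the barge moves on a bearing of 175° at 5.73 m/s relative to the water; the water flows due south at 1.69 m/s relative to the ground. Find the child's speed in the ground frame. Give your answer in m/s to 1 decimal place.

8.9 m/s

In east/north components (m/s): child relative to barge = (1.078, -1.404); barge relative to water = (0.499, -5.708); water relative to ground = (0.000, -1.690).
Sum = (1.577, -8.802) m/s.
Speed = |(1.577, -8.802)| = 8.943 m/s.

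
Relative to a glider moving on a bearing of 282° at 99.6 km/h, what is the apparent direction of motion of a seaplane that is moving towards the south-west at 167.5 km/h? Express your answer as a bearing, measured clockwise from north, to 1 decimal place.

188.6°

Taking east as x and north as y: seaplane velocity = (-118.440, -118.440) km/h; glider velocity = (-97.424, 20.708) km/h.
Velocity of seaplane relative to glider = (-118.440, -118.440) − (-97.424, 20.708) = (-21.017, -139.148) km/h.
Bearing = atan2(-21.02, -139.15) = 188.59° clockwise from north.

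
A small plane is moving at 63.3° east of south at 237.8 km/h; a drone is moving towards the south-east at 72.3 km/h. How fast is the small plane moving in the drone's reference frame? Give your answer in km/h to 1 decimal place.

170.7 km/h

Taking east as x and north as y: small plane velocity = (212.444, -106.848) km/h; drone velocity = (51.124, -51.124) km/h.
Velocity of small plane relative to drone = (212.444, -106.848) − (51.124, -51.124) = (161.320, -55.724) km/h.
Magnitude = |(161.320, -55.724)| = 170.673 km/h.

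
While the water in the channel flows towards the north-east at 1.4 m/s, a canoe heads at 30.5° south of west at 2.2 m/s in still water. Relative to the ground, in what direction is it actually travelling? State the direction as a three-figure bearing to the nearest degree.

Taking east as x and north as y: velocity relative to the water = (-1.896, -1.117) m/s; the water relative to ground = (0.990, 0.990) m/s.
Velocity relative to ground = (-1.896, -1.117) + (0.990, 0.990) = (-0.906, -0.127) m/s.
Bearing = atan2(-0.91, -0.13) = 262.04° clockwise from north.

262°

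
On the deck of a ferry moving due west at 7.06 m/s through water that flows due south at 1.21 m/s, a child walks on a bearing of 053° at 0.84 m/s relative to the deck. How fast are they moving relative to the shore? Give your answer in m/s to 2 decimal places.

In east/north components (m/s): child relative to ferry = (0.671, 0.506); ferry relative to water = (-7.060, 0.000); water relative to ground = (0.000, -1.210).
Sum = (-6.389, -0.704) m/s.
Speed = |(-6.389, -0.704)| = 6.428 m/s.

6.43 m/s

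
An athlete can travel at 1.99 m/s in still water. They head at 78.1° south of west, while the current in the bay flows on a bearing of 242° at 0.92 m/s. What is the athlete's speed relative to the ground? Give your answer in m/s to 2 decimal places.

2.67 m/s

Taking east as x and north as y: velocity relative to the water = (-0.410, -1.947) m/s; the water relative to ground = (-0.812, -0.432) m/s.
Velocity relative to ground = (-0.410, -1.947) + (-0.812, -0.432) = (-1.223, -2.379) m/s.
Speed = |(-1.223, -2.379)| = 2.675 m/s.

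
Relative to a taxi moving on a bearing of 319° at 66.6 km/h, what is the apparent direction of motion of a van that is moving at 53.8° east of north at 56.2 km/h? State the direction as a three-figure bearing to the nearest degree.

Taking east as x and north as y: van velocity = (45.351, 33.192) km/h; taxi velocity = (-43.694, 50.264) km/h.
Velocity of van relative to taxi = (45.351, 33.192) − (-43.694, 50.264) = (89.045, -17.072) km/h.
Bearing = atan2(89.04, -17.07) = 100.85° clockwise from north.

101°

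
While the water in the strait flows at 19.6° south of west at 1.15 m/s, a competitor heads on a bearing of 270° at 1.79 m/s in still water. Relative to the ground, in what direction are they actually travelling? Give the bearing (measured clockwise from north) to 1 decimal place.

262.4°

Taking east as x and north as y: velocity relative to the water = (-1.790, 0.000) m/s; the water relative to ground = (-1.083, -0.386) m/s.
Velocity relative to ground = (-1.790, 0.000) + (-1.083, -0.386) = (-2.873, -0.386) m/s.
Bearing = atan2(-2.87, -0.39) = 262.35° clockwise from north.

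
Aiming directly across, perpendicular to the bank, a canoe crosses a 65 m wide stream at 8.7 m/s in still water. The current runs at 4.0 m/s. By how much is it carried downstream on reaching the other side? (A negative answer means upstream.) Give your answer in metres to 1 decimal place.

29.9 m

Perpendicular speed = 8.700 m/s; crossing time = 65 / 8.700 = 7.471 s.
Net downstream speed = 4.000 m/s.
Drift = 4.000 × 7.471 = 29.885 m (downstream).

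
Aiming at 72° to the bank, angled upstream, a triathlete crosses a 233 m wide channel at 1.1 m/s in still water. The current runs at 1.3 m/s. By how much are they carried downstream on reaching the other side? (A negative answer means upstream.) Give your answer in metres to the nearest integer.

214 m

Perpendicular speed = 1.046 m/s; crossing time = 233 / 1.046 = 222.719 s.
Net downstream speed = 0.960 m/s.
Drift = 0.960 × 222.719 = 213.828 m (downstream).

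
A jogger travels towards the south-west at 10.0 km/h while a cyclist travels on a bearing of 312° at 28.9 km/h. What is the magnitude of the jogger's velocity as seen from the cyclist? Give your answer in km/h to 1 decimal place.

Taking east as x and north as y: jogger velocity = (-7.071, -7.071) km/h; cyclist velocity = (-21.477, 19.338) km/h.
Velocity of jogger relative to cyclist = (-7.071, -7.071) − (-21.477, 19.338) = (14.406, -26.409) km/h.
Magnitude = |(14.406, -26.409)| = 30.083 km/h.

30.1 km/h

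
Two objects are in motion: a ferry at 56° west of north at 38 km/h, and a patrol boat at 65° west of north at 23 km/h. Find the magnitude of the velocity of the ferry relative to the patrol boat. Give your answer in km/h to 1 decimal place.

15.7 km/h

Taking east as x and north as y: ferry velocity = (-31.503, 21.249) km/h; patrol boat velocity = (-20.845, 9.720) km/h.
Velocity of ferry relative to patrol boat = (-31.503, 21.249) − (-20.845, 9.720) = (-10.658, 11.529) km/h.
Magnitude = |(-10.658, 11.529)| = 15.701 km/h.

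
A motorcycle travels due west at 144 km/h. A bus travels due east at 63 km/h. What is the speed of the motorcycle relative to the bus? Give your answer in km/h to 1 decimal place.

207.0 km/h

Taking east as x and north as y: motorcycle velocity = (-144.000, 0.000) km/h; bus velocity = (63.000, 0.000) km/h.
Velocity of motorcycle relative to bus = (-144.000, 0.000) − (63.000, 0.000) = (-207.000, 0.000) km/h.
Magnitude = |(-207.000, 0.000)| = 207.000 km/h.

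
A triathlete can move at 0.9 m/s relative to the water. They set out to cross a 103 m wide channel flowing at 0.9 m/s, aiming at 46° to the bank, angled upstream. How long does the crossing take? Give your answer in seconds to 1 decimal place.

159.1 s

The component of the triathlete's velocity perpendicular to the bank is 0.9 × sin 46° = 0.647 m/s.
Only the cross-stream component determines the crossing time; the current contributes nothing perpendicular to the bank.
Time = 103 / 0.647 = 159.096 s.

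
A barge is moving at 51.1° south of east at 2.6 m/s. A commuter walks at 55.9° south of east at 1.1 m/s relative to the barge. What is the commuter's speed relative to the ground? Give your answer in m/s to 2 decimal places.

3.70 m/s

Taking east as x and north as y: barge velocity = (1.633, -2.023) m/s; commuter velocity relative to barge = (0.617, -0.911) m/s.
Velocity relative to ground = (1.633, -2.023) + (0.617, -0.911) = (2.249, -2.934) m/s.
Speed = |(2.249, -2.934)| = 3.697 m/s.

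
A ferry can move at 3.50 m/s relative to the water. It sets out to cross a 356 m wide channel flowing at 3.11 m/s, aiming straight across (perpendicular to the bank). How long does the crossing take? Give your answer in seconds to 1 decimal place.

101.7 s

The component of the ferry's velocity perpendicular to the bank is 3.50 m/s.
Only the cross-stream component determines the crossing time; the current contributes nothing perpendicular to the bank.
Time = 356 / 3.500 = 101.714 s.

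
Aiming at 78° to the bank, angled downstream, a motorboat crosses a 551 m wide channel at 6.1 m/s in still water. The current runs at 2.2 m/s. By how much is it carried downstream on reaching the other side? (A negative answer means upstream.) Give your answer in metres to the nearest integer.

Perpendicular speed = 5.967 m/s; crossing time = 551 / 5.967 = 92.346 s.
Net downstream speed = 3.468 m/s.
Drift = 3.468 × 92.346 = 320.280 m (downstream).

320 m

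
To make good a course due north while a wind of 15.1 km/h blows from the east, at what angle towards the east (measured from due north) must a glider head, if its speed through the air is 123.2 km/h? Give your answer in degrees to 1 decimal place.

The wind pushes perpendicular to the desired track; the heading must have a component into the wind equal to 15.1 km/h: 123.2 sin θ = 15.1.
sin θ = 0.1226, so θ = 7.040°.

7.0°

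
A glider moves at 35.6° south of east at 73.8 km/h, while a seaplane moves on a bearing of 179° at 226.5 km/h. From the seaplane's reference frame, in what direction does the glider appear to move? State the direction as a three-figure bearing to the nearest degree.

017°

Taking east as x and north as y: glider velocity = (60.007, -42.961) km/h; seaplane velocity = (3.953, -226.466) km/h.
Velocity of glider relative to seaplane = (60.007, -42.961) − (3.953, -226.466) = (56.054, 183.505) km/h.
Bearing = atan2(56.05, 183.50) = 16.99° clockwise from north.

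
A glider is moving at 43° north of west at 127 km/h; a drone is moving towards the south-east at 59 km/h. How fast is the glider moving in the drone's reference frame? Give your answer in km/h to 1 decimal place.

186.0 km/h

Taking east as x and north as y: glider velocity = (-92.882, 86.614) km/h; drone velocity = (41.719, -41.719) km/h.
Velocity of glider relative to drone = (-92.882, 86.614) − (41.719, -41.719) = (-134.601, 128.333) km/h.
Magnitude = |(-134.601, 128.333)| = 185.975 km/h.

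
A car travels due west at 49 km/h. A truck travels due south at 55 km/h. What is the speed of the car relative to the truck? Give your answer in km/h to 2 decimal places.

Taking east as x and north as y: car velocity = (-49.000, 0.000) km/h; truck velocity = (0.000, -55.000) km/h.
Velocity of car relative to truck = (-49.000, 0.000) − (0.000, -55.000) = (-49.000, 55.000) km/h.
Magnitude = |(-49.000, 55.000)| = 73.661 km/h.

73.66 km/h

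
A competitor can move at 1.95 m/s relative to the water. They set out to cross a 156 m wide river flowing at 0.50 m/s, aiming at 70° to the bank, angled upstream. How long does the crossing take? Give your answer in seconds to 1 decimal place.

The component of the competitor's velocity perpendicular to the bank is 1.95 × sin 70° = 1.832 m/s.
The current is parallel to the bank, so it does not affect the crossing time.
Time = 156 / 1.832 = 85.134 s.

85.1 s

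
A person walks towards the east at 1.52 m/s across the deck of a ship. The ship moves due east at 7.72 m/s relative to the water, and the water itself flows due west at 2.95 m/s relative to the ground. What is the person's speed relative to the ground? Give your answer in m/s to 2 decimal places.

6.29 m/s

In east/north components (m/s): person relative to ship = (1.520, 0.000); ship relative to water = (7.720, 0.000); water relative to ground = (-2.950, 0.000).
Sum = (6.290, 0.000) m/s.
Speed = |(6.290, 0.000)| = 6.290 m/s.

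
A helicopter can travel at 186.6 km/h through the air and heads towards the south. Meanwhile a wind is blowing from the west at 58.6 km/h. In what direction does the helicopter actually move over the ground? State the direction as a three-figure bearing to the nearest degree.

Taking east as x and north as y: velocity relative to the air = (0.000, -186.600) km/h; the air relative to ground = (58.600, 0.000) km/h.
Velocity relative to ground = (0.000, -186.600) + (58.600, 0.000) = (58.600, -186.600) km/h.
Bearing = atan2(58.60, -186.60) = 162.57° clockwise from north.

163°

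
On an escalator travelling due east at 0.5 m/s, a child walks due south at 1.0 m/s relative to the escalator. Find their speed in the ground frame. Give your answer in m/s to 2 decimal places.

1.12 m/s

Taking east as x and north as y: escalator velocity = (0.500, 0.000) m/s; child velocity relative to escalator = (0.000, -1.000) m/s.
Velocity relative to ground = (0.500, 0.000) + (0.000, -1.000) = (0.500, -1.000) m/s.
Speed = |(0.500, -1.000)| = 1.118 m/s.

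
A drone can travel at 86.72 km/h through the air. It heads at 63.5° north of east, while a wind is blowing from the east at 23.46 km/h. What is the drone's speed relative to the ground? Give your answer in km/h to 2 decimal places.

79.09 km/h

Taking east as x and north as y: velocity relative to the air = (38.694, 77.609) km/h; the air relative to ground = (-23.460, 0.000) km/h.
Velocity relative to ground = (38.694, 77.609) + (-23.460, 0.000) = (15.234, 77.609) km/h.
Speed = |(15.234, 77.609)| = 79.090 km/h.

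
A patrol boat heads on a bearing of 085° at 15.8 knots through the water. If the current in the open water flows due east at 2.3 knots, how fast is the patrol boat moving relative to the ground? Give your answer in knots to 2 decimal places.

Taking east as x and north as y: velocity relative to the water = (15.740, 1.377) knots; the water relative to ground = (2.300, 0.000) knots.
Velocity relative to ground = (15.740, 1.377) + (2.300, 0.000) = (18.040, 1.377) knots.
Speed = |(18.040, 1.377)| = 18.092 knots.

18.09 knots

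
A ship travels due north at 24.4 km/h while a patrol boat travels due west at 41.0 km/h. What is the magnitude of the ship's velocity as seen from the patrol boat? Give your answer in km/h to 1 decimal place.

Taking east as x and north as y: ship velocity = (0.000, 24.400) km/h; patrol boat velocity = (-41.000, 0.000) km/h.
Velocity of ship relative to patrol boat = (0.000, 24.400) − (-41.000, 0.000) = (41.000, 24.400) km/h.
Magnitude = |(41.000, 24.400)| = 47.711 km/h.

47.7 km/h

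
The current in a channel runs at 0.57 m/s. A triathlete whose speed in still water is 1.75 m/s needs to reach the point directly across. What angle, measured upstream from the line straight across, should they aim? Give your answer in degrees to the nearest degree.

19°

To cancel the current, the upstream component of the triathlete's velocity must equal the flow: 1.75 sin θ = 0.57.
sin θ = 0.57 / 1.75 = 0.3257.
θ = arcsin(0.3257) = 19.009°.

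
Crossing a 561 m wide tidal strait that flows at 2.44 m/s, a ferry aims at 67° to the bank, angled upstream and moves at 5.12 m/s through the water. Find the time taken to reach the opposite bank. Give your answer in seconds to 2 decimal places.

The component of the ferry's velocity perpendicular to the bank is 5.12 × sin 67° = 4.713 m/s.
The current is parallel to the bank, so it does not affect the crossing time.
Time = 561 / 4.713 = 119.033 s.

119.03 s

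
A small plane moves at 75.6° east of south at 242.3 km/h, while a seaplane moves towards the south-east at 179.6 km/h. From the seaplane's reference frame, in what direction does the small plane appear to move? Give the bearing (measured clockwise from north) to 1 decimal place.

Taking east as x and north as y: small plane velocity = (234.688, -60.258) km/h; seaplane velocity = (126.996, -126.996) km/h.
Velocity of small plane relative to seaplane = (234.688, -60.258) − (126.996, -126.996) = (107.691, 66.739) km/h.
Bearing = atan2(107.69, 66.74) = 58.21° clockwise from north.

058.2°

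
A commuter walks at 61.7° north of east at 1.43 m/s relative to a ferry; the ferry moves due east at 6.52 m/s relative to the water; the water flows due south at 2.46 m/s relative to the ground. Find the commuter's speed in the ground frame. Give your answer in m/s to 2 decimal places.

7.30 m/s

In east/north components (m/s): commuter relative to ferry = (0.678, 1.259); ferry relative to water = (6.520, 0.000); water relative to ground = (0.000, -2.460).
Sum = (7.198, -1.201) m/s.
Speed = |(7.198, -1.201)| = 7.297 m/s.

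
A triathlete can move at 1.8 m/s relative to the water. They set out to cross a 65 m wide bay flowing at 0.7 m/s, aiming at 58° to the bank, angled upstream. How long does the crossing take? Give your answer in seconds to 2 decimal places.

The component of the triathlete's velocity perpendicular to the bank is 1.8 × sin 58° = 1.526 m/s.
Only the cross-stream component determines the crossing time; the current contributes nothing perpendicular to the bank.
Time = 65 / 1.526 = 42.581 s.

42.58 s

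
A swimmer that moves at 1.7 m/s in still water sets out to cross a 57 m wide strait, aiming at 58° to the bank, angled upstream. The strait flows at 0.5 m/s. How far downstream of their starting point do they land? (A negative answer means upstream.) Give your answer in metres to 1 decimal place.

Perpendicular speed = 1.442 m/s; crossing time = 57 / 1.442 = 39.537 s.
Net downstream speed = -0.401 m/s.
Drift = -0.401 × 39.537 = -15.849 m (upstream).

-15.8 m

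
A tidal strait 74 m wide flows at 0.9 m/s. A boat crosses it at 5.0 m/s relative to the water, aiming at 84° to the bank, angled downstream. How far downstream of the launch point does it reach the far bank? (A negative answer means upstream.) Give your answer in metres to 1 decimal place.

Perpendicular speed = 4.973 m/s; crossing time = 74 / 4.973 = 14.882 s.
Net downstream speed = 1.423 m/s.
Drift = 1.423 × 14.882 = 21.171 m (downstream).

21.2 m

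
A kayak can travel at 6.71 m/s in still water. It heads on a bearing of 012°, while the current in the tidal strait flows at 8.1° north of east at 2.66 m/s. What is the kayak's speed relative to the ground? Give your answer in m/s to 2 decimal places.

Taking east as x and north as y: velocity relative to the water = (1.395, 6.563) m/s; the water relative to ground = (2.633, 0.375) m/s.
Velocity relative to ground = (1.395, 6.563) + (2.633, 0.375) = (4.029, 6.938) m/s.
Speed = |(4.029, 6.938)| = 8.023 m/s.

8.02 m/s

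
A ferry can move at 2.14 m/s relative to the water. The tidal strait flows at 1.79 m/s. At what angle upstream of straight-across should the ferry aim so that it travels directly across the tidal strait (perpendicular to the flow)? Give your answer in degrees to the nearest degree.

57°

To cancel the current, the upstream component of the ferry's velocity must equal the flow: 2.14 sin θ = 1.79.
sin θ = 1.79 / 2.14 = 0.8364.
θ = arcsin(0.8364) = 56.767°.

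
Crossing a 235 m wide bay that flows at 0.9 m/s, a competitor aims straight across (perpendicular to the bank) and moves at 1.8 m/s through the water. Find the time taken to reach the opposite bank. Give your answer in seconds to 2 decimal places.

130.56 s

The component of the competitor's velocity perpendicular to the bank is 1.8 m/s.
The current is parallel to the bank, so it does not affect the crossing time.
Time = 235 / 1.800 = 130.556 s.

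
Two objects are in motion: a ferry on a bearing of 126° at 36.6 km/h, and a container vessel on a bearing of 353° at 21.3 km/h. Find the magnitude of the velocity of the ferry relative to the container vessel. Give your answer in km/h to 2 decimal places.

53.45 km/h

Taking east as x and north as y: ferry velocity = (29.610, -21.513) km/h; container vessel velocity = (-2.596, 21.141) km/h.
Velocity of ferry relative to container vessel = (29.610, -21.513) − (-2.596, 21.141) = (32.206, -42.654) km/h.
Magnitude = |(32.206, -42.654)| = 53.447 km/h.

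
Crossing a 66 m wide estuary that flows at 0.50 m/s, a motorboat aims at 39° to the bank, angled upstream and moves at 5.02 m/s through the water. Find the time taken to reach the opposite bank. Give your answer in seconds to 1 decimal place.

The component of the motorboat's velocity perpendicular to the bank is 5.02 × sin 39° = 3.159 m/s.
Only the cross-stream component determines the crossing time; the current contributes nothing perpendicular to the bank.
Time = 66 / 3.159 = 20.891 s.

20.9 s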